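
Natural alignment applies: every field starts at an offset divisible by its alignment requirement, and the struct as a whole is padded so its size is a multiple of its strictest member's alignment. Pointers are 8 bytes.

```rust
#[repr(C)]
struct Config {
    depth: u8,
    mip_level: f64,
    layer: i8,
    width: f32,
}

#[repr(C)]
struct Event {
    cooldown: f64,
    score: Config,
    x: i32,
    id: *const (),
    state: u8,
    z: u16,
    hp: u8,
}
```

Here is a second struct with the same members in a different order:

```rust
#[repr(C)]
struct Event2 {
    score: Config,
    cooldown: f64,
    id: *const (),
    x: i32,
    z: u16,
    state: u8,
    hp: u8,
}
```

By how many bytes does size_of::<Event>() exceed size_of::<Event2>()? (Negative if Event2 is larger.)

Config: 0..1  depth  (1B, 1-aligned); 1..8  -- padding (7B); 8..16  mip_level  (8B, 8-aligned); 16..17  layer  (1B, 1-aligned); 17..20  -- padding (3B); 20..24  width  (4B, 4-aligned); sizeof = 24, alignof = 8
0..8  cooldown  (8B, 8-aligned)
8..32  score  (24B, 8-aligned)
32..36  x  (4B, 4-aligned)
36..40  -- padding (4B)
40..48  id  (8B, 8-aligned)
48..49  state  (1B, 1-aligned)
49..50  -- padding (1B)
50..52  z  (2B, 2-aligned)
52..53  hp  (1B, 1-aligned)
53..56  -- tail padding (3B)
sizeof = 56, alignof = 8
— Event2 —
0..24  score  (24B, 8-aligned)
24..32  cooldown  (8B, 8-aligned)
32..40  id  (8B, 8-aligned)
40..44  x  (4B, 4-aligned)
44..46  z  (2B, 2-aligned)
46..47  state  (1B, 1-aligned)
47..48  hp  (1B, 1-aligned)
sizeof = 48, alignof = 8
56 − 48 = 8

8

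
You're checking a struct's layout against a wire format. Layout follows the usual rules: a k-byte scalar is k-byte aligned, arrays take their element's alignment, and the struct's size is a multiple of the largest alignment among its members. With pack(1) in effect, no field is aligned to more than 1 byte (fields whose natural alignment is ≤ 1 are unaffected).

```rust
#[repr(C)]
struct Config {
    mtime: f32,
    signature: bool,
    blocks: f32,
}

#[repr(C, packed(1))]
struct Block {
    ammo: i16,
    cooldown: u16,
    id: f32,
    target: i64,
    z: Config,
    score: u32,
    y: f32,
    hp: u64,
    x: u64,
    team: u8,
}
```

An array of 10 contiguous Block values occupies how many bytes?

530

Config: 0..4  mtime  (4B, 4-aligned); 4..5  signature  (1B, 1-aligned); 5..8  -- padding (3B); 8..12  blocks  (4B, 4-aligned); sizeof = 12, alignof = 4
0..2  ammo  (2B, 1-aligned)
2..4  cooldown  (2B, 1-aligned)
4..8  id  (4B, 1-aligned)
8..16  target  (8B, 1-aligned)
16..28  z  (12B, 1-aligned)
28..32  score  (4B, 1-aligned)
32..36  y  (4B, 1-aligned)
36..44  hp  (8B, 1-aligned)
44..52  x  (8B, 1-aligned)
52..53  team  (1B, 1-aligned)
sizeof = 53, alignof = 1
array of 10: 10 × 53 = 530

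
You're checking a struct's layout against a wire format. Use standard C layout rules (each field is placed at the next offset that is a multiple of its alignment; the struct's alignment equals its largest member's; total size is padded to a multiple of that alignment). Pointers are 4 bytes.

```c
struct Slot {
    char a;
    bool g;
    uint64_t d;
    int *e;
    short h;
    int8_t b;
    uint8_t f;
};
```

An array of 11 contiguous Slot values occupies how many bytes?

264

0..1  a  (1B, 1-aligned)
1..2  g  (1B, 1-aligned)
2..8  -- padding (6B)
8..16  d  (8B, 8-aligned)
16..20  e  (4B, 4-aligned)
20..22  h  (2B, 2-aligned)
22..23  b  (1B, 1-aligned)
23..24  f  (1B, 1-aligned)
sizeof = 24, alignof = 8
array of 11: 11 × 24 = 264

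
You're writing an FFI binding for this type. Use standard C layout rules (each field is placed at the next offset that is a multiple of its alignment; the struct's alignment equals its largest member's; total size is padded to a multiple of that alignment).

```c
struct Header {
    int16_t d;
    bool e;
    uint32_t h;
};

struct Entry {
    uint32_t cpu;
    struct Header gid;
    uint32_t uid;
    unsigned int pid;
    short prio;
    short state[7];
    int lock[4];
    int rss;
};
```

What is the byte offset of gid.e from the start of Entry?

Header: d at 0 (size 2, align 2) → ends 2; e at 2 (size 1, align 1) → ends 3; pad 1 to align 4 for h; h at 4 (size 4, align 4) → ends 8; total 8 bytes, alignment 4
cpu at 0 (size 4, align 4) → ends 4
gid at 4 (size 8, align 4) → ends 12
within Header: e at 2
4 + 2 = 6

6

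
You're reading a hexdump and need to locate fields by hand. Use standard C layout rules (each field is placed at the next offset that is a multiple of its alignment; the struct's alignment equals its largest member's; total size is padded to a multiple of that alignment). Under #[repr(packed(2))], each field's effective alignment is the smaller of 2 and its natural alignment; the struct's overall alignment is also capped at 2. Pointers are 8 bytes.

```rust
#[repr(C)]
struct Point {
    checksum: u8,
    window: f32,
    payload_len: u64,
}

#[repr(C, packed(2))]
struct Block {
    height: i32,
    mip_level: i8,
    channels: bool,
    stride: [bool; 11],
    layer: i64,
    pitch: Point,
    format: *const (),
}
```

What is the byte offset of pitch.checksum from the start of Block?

26

Point: 0..1  checksum  (1B, 1-aligned); 1..4  -- padding (3B); 4..8  window  (4B, 4-aligned); 8..16  payload_len  (8B, 8-aligned); sizeof = 16, alignof = 8
0..4  height  (4B, 2-aligned)
4..5  mip_level  (1B, 1-aligned)
5..6  channels  (1B, 1-aligned)
6..17  stride  (11B, 1-aligned)
17..18  -- padding (1B)
18..26  layer  (8B, 2-aligned)
26..42  pitch  (16B, 2-aligned)
within Point: checksum at 0
26 + 0 = 26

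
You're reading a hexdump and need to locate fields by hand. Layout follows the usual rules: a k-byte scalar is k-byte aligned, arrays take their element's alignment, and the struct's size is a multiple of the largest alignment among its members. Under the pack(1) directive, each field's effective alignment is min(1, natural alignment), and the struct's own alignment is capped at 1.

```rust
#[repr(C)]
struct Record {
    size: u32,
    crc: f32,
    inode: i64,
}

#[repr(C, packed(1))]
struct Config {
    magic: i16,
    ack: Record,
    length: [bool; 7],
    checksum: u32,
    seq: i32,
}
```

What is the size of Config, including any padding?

Record: 0..4  size  (4B, 4-aligned); 4..8  crc  (4B, 4-aligned); 8..16  inode  (8B, 8-aligned); sizeof = 16, alignof = 8
0..2  magic  (2B, 1-aligned)
2..18  ack  (16B, 1-aligned)
18..25  length  (7B, 1-aligned)
25..29  checksum  (4B, 1-aligned)
29..33  seq  (4B, 1-aligned)
sizeof = 33, alignof = 1

33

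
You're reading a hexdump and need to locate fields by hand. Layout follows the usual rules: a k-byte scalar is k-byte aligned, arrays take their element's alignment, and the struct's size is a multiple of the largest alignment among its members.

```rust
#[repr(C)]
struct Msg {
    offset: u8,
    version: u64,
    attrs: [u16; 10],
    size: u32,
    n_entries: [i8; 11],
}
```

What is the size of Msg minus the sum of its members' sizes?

12

@0: offset [1B, align 1] → 1
+7 pad (align 8)
@8: version [8B, align 8] → 16
@16: attrs [20B, align 2] → 36
@36: size [4B, align 4] → 40
@40: n_entries [11B, align 1] → 51
+5 tail pad (align 8)
size 56, align 8
data bytes 44, size 56 → padding 12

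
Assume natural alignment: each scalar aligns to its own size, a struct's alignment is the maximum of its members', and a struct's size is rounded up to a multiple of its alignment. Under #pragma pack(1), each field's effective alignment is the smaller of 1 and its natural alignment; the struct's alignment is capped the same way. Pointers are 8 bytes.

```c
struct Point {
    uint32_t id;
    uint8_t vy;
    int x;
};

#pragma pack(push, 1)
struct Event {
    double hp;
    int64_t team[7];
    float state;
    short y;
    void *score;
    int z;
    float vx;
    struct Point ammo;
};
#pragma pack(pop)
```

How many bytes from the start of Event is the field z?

Point: 0..4  id  (4B, 4-aligned); 4..5  vy  (1B, 1-aligned); 5..8  -- padding (3B); 8..12  x  (4B, 4-aligned); sizeof = 12, alignof = 4
0..8  hp  (8B, 1-aligned)
8..64  team  (56B, 1-aligned)
64..68  state  (4B, 1-aligned)
68..70  y  (2B, 1-aligned)
70..78  score  (8B, 1-aligned)
78..82  z  (4B, 1-aligned)

78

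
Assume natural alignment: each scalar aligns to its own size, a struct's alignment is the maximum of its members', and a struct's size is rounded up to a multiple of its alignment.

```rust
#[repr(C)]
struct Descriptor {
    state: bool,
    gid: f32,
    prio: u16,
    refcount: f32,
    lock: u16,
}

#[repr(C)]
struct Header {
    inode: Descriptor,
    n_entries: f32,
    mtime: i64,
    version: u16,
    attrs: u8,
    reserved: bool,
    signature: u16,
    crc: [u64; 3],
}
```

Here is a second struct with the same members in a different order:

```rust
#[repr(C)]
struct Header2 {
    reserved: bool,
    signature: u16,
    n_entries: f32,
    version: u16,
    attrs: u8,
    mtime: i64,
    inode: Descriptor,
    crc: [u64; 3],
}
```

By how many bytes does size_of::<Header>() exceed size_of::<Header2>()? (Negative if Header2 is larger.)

-8

Descriptor: @0: state [1B, align 1] → 1; +3 pad (align 4); @4: gid [4B, align 4] → 8; @8: prio [2B, align 2] → 10; +2 pad (align 4); @12: refcount [4B, align 4] → 16; @16: lock [2B, align 2] → 18; +2 tail pad (align 4); size 20, align 4
@0: inode [20B, align 4] → 20
@20: n_entries [4B, align 4] → 24
@24: mtime [8B, align 8] → 32
@32: version [2B, align 2] → 34
@34: attrs [1B, align 1] → 35
@35: reserved [1B, align 1] → 36
@36: signature [2B, align 2] → 38
+2 pad (align 8)
@40: crc [24B, align 8] → 64
size 64, align 8
— Header2 —
@0: reserved [1B, align 1] → 1
+1 pad (align 2)
@2: signature [2B, align 2] → 4
@4: n_entries [4B, align 4] → 8
@8: version [2B, align 2] → 10
@10: attrs [1B, align 1] → 11
+5 pad (align 8)
@16: mtime [8B, align 8] → 24
@24: inode [20B, align 4] → 44
+4 pad (align 8)
@48: crc [24B, align 8] → 72
size 72, align 8
64 − 72 = -8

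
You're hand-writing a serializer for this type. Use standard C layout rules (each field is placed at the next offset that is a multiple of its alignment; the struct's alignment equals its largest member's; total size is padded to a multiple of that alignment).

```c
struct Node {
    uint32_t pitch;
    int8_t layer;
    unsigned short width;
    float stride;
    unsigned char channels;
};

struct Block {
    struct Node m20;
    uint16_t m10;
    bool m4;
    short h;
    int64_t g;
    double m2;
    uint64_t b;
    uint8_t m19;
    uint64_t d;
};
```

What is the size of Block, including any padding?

Node: pitch at 0 (size 4, align 4) → ends 4; layer at 4 (size 1, align 1) → ends 5; pad 1 to align 2 for width; width at 6 (size 2, align 2) → ends 8; stride at 8 (size 4, align 4) → ends 12; channels at 12 (size 1, align 1) → ends 13; tail pad 3 to reach multiple of 4; total 16 bytes, alignment 4
m20 at 0 (size 16, align 4) → ends 16
m10 at 16 (size 2, align 2) → ends 18
m4 at 18 (size 1, align 1) → ends 19
pad 1 to align 2 for h
h at 20 (size 2, align 2) → ends 22
pad 2 to align 8 for g
g at 24 (size 8, align 8) → ends 32
m2 at 32 (size 8, align 8) → ends 40
b at 40 (size 8, align 8) → ends 48
m19 at 48 (size 1, align 1) → ends 49
pad 7 to align 8 for d
d at 56 (size 8, align 8) → ends 64
total 64 bytes, alignment 8

64 bytes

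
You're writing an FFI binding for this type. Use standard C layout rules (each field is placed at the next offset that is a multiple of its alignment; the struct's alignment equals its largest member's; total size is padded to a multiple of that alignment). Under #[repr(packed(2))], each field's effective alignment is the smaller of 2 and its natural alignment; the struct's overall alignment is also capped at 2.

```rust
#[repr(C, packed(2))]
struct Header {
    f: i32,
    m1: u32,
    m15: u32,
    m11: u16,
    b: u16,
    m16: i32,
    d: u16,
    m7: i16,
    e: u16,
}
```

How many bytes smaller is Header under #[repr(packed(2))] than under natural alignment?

2

natural layout:
  0..4  f  (4B, 4-aligned)
  4..8  m1  (4B, 4-aligned)
  8..12  m15  (4B, 4-aligned)
  12..14  m11  (2B, 2-aligned)
  14..16  b  (2B, 2-aligned)
  16..20  m16  (4B, 4-aligned)
  20..22  d  (2B, 2-aligned)
  22..24  m7  (2B, 2-aligned)
  24..26  e  (2B, 2-aligned)
  26..28  -- tail padding (2B)
  sizeof = 28, alignof = 4
packed(2) layout:
  0..4  f  (4B, 2-aligned)
  4..8  m1  (4B, 2-aligned)
  8..12  m15  (4B, 2-aligned)
  12..14  m11  (2B, 2-aligned)
  14..16  b  (2B, 2-aligned)
  16..20  m16  (4B, 2-aligned)
  20..22  d  (2B, 2-aligned)
  22..24  m7  (2B, 2-aligned)
  24..26  e  (2B, 2-aligned)
  sizeof = 26, alignof = 2
28 − 26 = 2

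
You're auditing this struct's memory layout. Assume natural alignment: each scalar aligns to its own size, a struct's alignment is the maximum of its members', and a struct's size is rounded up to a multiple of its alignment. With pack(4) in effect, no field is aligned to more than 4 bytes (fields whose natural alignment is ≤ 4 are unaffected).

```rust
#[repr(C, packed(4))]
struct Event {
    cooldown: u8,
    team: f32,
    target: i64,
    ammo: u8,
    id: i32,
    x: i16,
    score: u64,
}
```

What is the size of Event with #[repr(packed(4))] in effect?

0..1  cooldown  (1B, 1-aligned)
1..4  -- padding (3B)
4..8  team  (4B, 4-aligned)
8..16  target  (8B, 4-aligned)
16..17  ammo  (1B, 1-aligned)
17..20  -- padding (3B)
20..24  id  (4B, 4-aligned)
24..26  x  (2B, 2-aligned)
26..28  -- padding (2B)
28..36  score  (8B, 4-aligned)
sizeof = 36, alignof = 4

36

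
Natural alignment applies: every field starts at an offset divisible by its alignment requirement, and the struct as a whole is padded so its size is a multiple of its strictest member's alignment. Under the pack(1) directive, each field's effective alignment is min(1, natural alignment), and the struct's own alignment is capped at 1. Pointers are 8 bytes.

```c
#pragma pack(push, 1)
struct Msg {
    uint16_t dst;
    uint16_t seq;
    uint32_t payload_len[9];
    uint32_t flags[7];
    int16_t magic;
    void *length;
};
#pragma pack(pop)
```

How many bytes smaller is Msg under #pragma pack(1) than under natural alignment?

2

natural layout:
  0..2  dst  (2B, 2-aligned)
  2..4  seq  (2B, 2-aligned)
  4..40  payload_len  (36B, 4-aligned)
  40..68  flags  (28B, 4-aligned)
  68..70  magic  (2B, 2-aligned)
  70..72  -- padding (2B)
  72..80  length  (8B, 8-aligned)
  sizeof = 80, alignof = 8
packed(1) layout:
  0..2  dst  (2B, 1-aligned)
  2..4  seq  (2B, 1-aligned)
  4..40  payload_len  (36B, 1-aligned)
  40..68  flags  (28B, 1-aligned)
  68..70  magic  (2B, 1-aligned)
  70..78  length  (8B, 1-aligned)
  sizeof = 78, alignof = 1
80 − 78 = 2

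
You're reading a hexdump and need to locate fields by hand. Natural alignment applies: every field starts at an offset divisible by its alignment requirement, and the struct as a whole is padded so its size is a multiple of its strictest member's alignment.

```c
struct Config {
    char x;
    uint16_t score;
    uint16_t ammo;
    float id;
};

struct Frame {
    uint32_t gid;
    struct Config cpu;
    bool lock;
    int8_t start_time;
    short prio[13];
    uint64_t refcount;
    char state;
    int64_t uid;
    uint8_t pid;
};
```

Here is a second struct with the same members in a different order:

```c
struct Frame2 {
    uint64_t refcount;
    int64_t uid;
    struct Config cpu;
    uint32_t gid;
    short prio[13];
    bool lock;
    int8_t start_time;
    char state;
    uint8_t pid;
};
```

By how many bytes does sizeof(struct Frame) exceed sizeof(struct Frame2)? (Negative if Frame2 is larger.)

16

Config: x at 0 (size 1, align 1) → ends 1; pad 1 to align 2 for score; score at 2 (size 2, align 2) → ends 4; ammo at 4 (size 2, align 2) → ends 6; pad 2 to align 4 for id; id at 8 (size 4, align 4) → ends 12; total 12 bytes, alignment 4
gid at 0 (size 4, align 4) → ends 4
cpu at 4 (size 12, align 4) → ends 16
lock at 16 (size 1, align 1) → ends 17
start_time at 17 (size 1, align 1) → ends 18
prio at 18 (size 26, align 2) → ends 44
pad 4 to align 8 for refcount
refcount at 48 (size 8, align 8) → ends 56
state at 56 (size 1, align 1) → ends 57
pad 7 to align 8 for uid
uid at 64 (size 8, align 8) → ends 72
pid at 72 (size 1, align 1) → ends 73
tail pad 7 to reach multiple of 8
total 80 bytes, alignment 8
— Frame2 —
refcount at 0 (size 8, align 8) → ends 8
uid at 8 (size 8, align 8) → ends 16
cpu at 16 (size 12, align 4) → ends 28
gid at 28 (size 4, align 4) → ends 32
prio at 32 (size 26, align 2) → ends 58
lock at 58 (size 1, align 1) → ends 59
start_time at 59 (size 1, align 1) → ends 60
state at 60 (size 1, align 1) → ends 61
pid at 61 (size 1, align 1) → ends 62
tail pad 2 to reach multiple of 8
total 64 bytes, alignment 8
80 − 64 = 16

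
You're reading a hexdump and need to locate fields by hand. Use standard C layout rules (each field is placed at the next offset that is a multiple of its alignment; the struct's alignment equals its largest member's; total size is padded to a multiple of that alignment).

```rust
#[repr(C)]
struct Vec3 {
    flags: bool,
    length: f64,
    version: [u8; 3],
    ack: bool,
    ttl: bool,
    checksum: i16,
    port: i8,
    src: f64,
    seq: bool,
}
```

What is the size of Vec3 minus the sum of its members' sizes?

@0: flags [1B, align 1] → 1
+7 pad (align 8)
@8: length [8B, align 8] → 16
@16: version [3B, align 1] → 19
@19: ack [1B, align 1] → 20
@20: ttl [1B, align 1] → 21
+1 pad (align 2)
@22: checksum [2B, align 2] → 24
@24: port [1B, align 1] → 25
+7 pad (align 8)
@32: src [8B, align 8] → 40
@40: seq [1B, align 1] → 41
+7 tail pad (align 8)
size 48, align 8
data bytes 26, size 48 → padding 22

22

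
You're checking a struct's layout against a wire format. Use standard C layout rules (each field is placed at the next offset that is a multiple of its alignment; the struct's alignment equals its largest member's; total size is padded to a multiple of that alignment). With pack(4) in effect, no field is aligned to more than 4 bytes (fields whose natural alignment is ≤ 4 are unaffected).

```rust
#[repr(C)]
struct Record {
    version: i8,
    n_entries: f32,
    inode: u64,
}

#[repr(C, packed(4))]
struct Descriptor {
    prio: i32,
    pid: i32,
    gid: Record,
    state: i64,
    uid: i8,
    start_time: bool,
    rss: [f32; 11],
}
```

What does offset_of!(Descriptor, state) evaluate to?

Record: 0..1  version  (1B, 1-aligned); 1..4  -- padding (3B); 4..8  n_entries  (4B, 4-aligned); 8..16  inode  (8B, 8-aligned); sizeof = 16, alignof = 8
0..4  prio  (4B, 4-aligned)
4..8  pid  (4B, 4-aligned)
8..24  gid  (16B, 4-aligned)
24..32  state  (8B, 4-aligned)

24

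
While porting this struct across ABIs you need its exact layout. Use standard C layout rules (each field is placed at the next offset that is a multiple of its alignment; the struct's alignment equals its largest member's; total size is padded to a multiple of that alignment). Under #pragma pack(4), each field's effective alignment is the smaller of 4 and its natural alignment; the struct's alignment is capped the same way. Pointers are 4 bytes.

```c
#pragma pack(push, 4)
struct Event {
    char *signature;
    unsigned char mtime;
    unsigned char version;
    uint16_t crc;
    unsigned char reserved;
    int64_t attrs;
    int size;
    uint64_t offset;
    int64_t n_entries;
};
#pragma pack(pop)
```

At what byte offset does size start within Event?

@0: signature [4B, align 4] → 4
@4: mtime [1B, align 1] → 5
@5: version [1B, align 1] → 6
@6: crc [2B, align 2] → 8
@8: reserved [1B, align 1] → 9
+3 pad (align 4)
@12: attrs [8B, align 4] → 20
@20: size [4B, align 4] → 24

20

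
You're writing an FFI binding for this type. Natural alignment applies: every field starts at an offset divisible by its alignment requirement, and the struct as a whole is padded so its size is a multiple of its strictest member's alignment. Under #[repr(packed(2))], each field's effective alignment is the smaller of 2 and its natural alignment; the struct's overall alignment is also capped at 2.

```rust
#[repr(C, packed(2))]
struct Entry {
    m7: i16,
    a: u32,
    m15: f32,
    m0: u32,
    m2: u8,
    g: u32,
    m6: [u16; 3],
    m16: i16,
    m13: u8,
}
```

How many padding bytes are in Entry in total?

m7 at 0 (size 2, align 2) → ends 2
a at 2 (size 4, align 2) → ends 6
m15 at 6 (size 4, align 2) → ends 10
m0 at 10 (size 4, align 2) → ends 14
m2 at 14 (size 1, align 1) → ends 15
pad 1 to align 2 for g
g at 16 (size 4, align 2) → ends 20
m6 at 20 (size 6, align 2) → ends 26
m16 at 26 (size 2, align 2) → ends 28
m13 at 28 (size 1, align 1) → ends 29
tail pad 1 to reach multiple of 2
total 30 bytes, alignment 2
data bytes 28, size 30 → padding 2

2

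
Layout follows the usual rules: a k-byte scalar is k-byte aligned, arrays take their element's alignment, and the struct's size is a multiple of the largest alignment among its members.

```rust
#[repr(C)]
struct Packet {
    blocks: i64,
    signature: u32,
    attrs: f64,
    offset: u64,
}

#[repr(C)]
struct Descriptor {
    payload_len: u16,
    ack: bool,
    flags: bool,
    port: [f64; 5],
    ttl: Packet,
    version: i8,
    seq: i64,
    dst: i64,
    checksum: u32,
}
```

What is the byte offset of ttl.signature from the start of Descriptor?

56

Packet: blocks at 0 (size 8, align 8) → ends 8; signature at 8 (size 4, align 4) → ends 12; pad 4 to align 8 for attrs; attrs at 16 (size 8, align 8) → ends 24; offset at 24 (size 8, align 8) → ends 32; total 32 bytes, alignment 8
payload_len at 0 (size 2, align 2) → ends 2
ack at 2 (size 1, align 1) → ends 3
flags at 3 (size 1, align 1) → ends 4
pad 4 to align 8 for port
port at 8 (size 40, align 8) → ends 48
ttl at 48 (size 32, align 8) → ends 80
within Packet: signature at 8
48 + 8 = 56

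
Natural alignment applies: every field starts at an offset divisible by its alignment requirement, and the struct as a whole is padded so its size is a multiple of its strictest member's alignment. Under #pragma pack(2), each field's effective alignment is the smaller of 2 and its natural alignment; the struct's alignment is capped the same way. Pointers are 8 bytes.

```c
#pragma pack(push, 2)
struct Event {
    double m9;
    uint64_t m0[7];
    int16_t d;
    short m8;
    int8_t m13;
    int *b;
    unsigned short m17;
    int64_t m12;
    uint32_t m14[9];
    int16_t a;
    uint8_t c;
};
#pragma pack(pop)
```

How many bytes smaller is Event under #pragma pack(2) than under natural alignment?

8

natural layout:
  @0: m9 [8B, align 8] → 8
  @8: m0 [56B, align 8] → 64
  @64: d [2B, align 2] → 66
  @66: m8 [2B, align 2] → 68
  @68: m13 [1B, align 1] → 69
  +3 pad (align 8)
  @72: b [8B, align 8] → 80
  @80: m17 [2B, align 2] → 82
  +6 pad (align 8)
  @88: m12 [8B, align 8] → 96
  @96: m14 [36B, align 4] → 132
  @132: a [2B, align 2] → 134
  @134: c [1B, align 1] → 135
  +1 tail pad (align 8)
  size 136, align 8
packed(2) layout:
  @0: m9 [8B, align 2] → 8
  @8: m0 [56B, align 2] → 64
  @64: d [2B, align 2] → 66
  @66: m8 [2B, align 2] → 68
  @68: m13 [1B, align 1] → 69
  +1 pad (align 2)
  @70: b [8B, align 2] → 78
  @78: m17 [2B, align 2] → 80
  @80: m12 [8B, align 2] → 88
  @88: m14 [36B, align 2] → 124
  @124: a [2B, align 2] → 126
  @126: c [1B, align 1] → 127
  +1 tail pad (align 2)
  size 128, align 2
136 − 128 = 8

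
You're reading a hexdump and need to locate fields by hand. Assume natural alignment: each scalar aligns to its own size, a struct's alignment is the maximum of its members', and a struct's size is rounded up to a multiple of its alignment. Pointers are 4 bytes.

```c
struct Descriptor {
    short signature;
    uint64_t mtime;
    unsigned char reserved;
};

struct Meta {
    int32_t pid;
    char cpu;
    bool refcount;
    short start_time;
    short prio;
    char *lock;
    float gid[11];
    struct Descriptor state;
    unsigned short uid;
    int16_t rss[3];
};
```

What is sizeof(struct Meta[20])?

Descriptor: @0: signature [2B, align 2] → 2; +6 pad (align 8); @8: mtime [8B, align 8] → 16; @16: reserved [1B, align 1] → 17; +7 tail pad (align 8); size 24, align 8
@0: pid [4B, align 4] → 4
@4: cpu [1B, align 1] → 5
@5: refcount [1B, align 1] → 6
@6: start_time [2B, align 2] → 8
@8: prio [2B, align 2] → 10
+2 pad (align 4)
@12: lock [4B, align 4] → 16
@16: gid [44B, align 4] → 60
+4 pad (align 8)
@64: state [24B, align 8] → 88
@88: uid [2B, align 2] → 90
@90: rss [6B, align 2] → 96
size 96, align 8
array of 20: 20 × 96 = 1920

1920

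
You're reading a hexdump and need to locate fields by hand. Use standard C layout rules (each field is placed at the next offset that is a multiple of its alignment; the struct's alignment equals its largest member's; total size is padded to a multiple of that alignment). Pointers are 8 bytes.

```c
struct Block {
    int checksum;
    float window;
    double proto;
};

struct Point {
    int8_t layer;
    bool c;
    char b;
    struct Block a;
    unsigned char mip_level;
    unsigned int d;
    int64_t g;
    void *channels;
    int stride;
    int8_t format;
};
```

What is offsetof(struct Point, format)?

Block: @0: checksum [4B, align 4] → 4; @4: window [4B, align 4] → 8; @8: proto [8B, align 8] → 16; size 16, align 8
@0: layer [1B, align 1] → 1
@1: c [1B, align 1] → 2
@2: b [1B, align 1] → 3
+5 pad (align 8)
@8: a [16B, align 8] → 24
@24: mip_level [1B, align 1] → 25
+3 pad (align 4)
@28: d [4B, align 4] → 32
@32: g [8B, align 8] → 40
@40: channels [8B, align 8] → 48
@48: stride [4B, align 4] → 52
@52: format [1B, align 1] → 53

52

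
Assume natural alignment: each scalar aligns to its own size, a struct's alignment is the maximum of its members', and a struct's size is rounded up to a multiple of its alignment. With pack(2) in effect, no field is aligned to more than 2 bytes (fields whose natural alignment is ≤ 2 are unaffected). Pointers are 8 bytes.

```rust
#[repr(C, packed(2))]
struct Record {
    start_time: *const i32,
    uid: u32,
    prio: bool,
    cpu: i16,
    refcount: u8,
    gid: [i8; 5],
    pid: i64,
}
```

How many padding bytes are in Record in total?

0..8  start_time  (8B, 2-aligned)
8..12  uid  (4B, 2-aligned)
12..13  prio  (1B, 1-aligned)
13..14  -- padding (1B)
14..16  cpu  (2B, 2-aligned)
16..17  refcount  (1B, 1-aligned)
17..22  gid  (5B, 1-aligned)
22..30  pid  (8B, 2-aligned)
sizeof = 30, alignof = 2
data bytes 29, size 30 → padding 1

1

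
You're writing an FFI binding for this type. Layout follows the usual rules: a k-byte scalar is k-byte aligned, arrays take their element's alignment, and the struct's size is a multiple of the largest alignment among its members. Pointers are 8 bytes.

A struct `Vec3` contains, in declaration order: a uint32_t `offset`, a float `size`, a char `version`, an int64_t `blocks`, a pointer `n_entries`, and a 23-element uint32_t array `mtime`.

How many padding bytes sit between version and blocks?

7

@0: offset [4B, align 4] → 4
@4: size [4B, align 4] → 8
@8: version [1B, align 1] → 9
+7 pad (align 8)
@16: blocks [8B, align 8] → 24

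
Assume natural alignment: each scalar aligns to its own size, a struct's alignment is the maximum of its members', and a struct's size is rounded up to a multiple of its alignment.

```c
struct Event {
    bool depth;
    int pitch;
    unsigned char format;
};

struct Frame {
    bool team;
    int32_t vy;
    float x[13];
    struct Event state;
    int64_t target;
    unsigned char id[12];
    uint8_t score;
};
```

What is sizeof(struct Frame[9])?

864

Event: 0..1  depth  (1B, 1-aligned); 1..4  -- padding (3B); 4..8  pitch  (4B, 4-aligned); 8..9  format  (1B, 1-aligned); 9..12  -- tail padding (3B); sizeof = 12, alignof = 4
0..1  team  (1B, 1-aligned)
1..4  -- padding (3B)
4..8  vy  (4B, 4-aligned)
8..60  x  (52B, 4-aligned)
60..72  state  (12B, 4-aligned)
72..80  target  (8B, 8-aligned)
80..92  id  (12B, 1-aligned)
92..93  score  (1B, 1-aligned)
93..96  -- tail padding (3B)
sizeof = 96, alignof = 8
array of 9: 9 × 96 = 864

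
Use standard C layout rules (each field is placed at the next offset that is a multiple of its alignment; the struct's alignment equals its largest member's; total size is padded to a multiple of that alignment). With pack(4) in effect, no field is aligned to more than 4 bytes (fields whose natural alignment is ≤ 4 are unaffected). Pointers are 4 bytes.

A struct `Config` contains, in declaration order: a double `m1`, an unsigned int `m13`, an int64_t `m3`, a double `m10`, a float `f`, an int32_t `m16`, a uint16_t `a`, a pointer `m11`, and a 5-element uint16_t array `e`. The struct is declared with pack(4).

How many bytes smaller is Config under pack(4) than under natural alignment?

natural layout:
  m1 at 0 (size 8, align 8) → ends 8
  m13 at 8 (size 4, align 4) → ends 12
  pad 4 to align 8 for m3
  m3 at 16 (size 8, align 8) → ends 24
  m10 at 24 (size 8, align 8) → ends 32
  f at 32 (size 4, align 4) → ends 36
  m16 at 36 (size 4, align 4) → ends 40
  a at 40 (size 2, align 2) → ends 42
  pad 2 to align 4 for m11
  m11 at 44 (size 4, align 4) → ends 48
  e at 48 (size 10, align 2) → ends 58
  tail pad 6 to reach multiple of 8
  total 64 bytes, alignment 8
packed(4) layout:
  m1 at 0 (size 8, align 4) → ends 8
  m13 at 8 (size 4, align 4) → ends 12
  m3 at 12 (size 8, align 4) → ends 20
  m10 at 20 (size 8, align 4) → ends 28
  f at 28 (size 4, align 4) → ends 32
  m16 at 32 (size 4, align 4) → ends 36
  a at 36 (size 2, align 2) → ends 38
  pad 2 to align 4 for m11
  m11 at 40 (size 4, align 4) → ends 44
  e at 44 (size 10, align 2) → ends 54
  tail pad 2 to reach multiple of 4
  total 56 bytes, alignment 4
64 − 56 = 8

8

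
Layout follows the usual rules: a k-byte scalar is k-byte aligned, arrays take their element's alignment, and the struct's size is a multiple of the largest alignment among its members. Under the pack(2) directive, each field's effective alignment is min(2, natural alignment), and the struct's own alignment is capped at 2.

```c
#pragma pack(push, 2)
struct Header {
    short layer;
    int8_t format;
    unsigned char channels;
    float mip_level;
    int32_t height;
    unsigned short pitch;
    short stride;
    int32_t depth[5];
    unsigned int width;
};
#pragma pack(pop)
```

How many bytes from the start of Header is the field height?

8

0..2  layer  (2B, 2-aligned)
2..3  format  (1B, 1-aligned)
3..4  channels  (1B, 1-aligned)
4..8  mip_level  (4B, 2-aligned)
8..12  height  (4B, 2-aligned)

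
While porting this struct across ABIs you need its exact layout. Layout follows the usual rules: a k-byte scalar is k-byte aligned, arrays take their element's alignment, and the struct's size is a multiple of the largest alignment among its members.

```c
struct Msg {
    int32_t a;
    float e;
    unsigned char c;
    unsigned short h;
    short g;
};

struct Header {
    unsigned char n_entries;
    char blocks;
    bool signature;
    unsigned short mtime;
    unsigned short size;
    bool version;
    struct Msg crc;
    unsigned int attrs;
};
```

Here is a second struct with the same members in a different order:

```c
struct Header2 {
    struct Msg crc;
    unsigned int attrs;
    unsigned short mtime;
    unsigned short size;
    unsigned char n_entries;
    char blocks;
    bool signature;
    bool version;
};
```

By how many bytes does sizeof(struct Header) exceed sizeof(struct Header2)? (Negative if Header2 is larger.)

4

Msg: @0: a [4B, align 4] → 4; @4: e [4B, align 4] → 8; @8: c [1B, align 1] → 9; +1 pad (align 2); @10: h [2B, align 2] → 12; @12: g [2B, align 2] → 14; +2 tail pad (align 4); size 16, align 4
@0: n_entries [1B, align 1] → 1
@1: blocks [1B, align 1] → 2
@2: signature [1B, align 1] → 3
+1 pad (align 2)
@4: mtime [2B, align 2] → 6
@6: size [2B, align 2] → 8
@8: version [1B, align 1] → 9
+3 pad (align 4)
@12: crc [16B, align 4] → 28
@28: attrs [4B, align 4] → 32
size 32, align 4
— Header2 —
@0: crc [16B, align 4] → 16
@16: attrs [4B, align 4] → 20
@20: mtime [2B, align 2] → 22
@22: size [2B, align 2] → 24
@24: n_entries [1B, align 1] → 25
@25: blocks [1B, align 1] → 26
@26: signature [1B, align 1] → 27
@27: version [1B, align 1] → 28
size 28, align 4
32 − 28 = 4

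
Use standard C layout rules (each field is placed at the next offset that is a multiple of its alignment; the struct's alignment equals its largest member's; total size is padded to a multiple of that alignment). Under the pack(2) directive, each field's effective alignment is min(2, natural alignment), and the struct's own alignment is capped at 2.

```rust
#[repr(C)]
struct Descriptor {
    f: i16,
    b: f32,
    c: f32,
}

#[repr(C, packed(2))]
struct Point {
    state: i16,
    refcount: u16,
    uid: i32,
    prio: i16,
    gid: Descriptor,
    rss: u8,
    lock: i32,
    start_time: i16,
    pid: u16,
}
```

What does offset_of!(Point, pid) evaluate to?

30

Descriptor: f at 0 (size 2, align 2) → ends 2; pad 2 to align 4 for b; b at 4 (size 4, align 4) → ends 8; c at 8 (size 4, align 4) → ends 12; total 12 bytes, alignment 4
state at 0 (size 2, align 2) → ends 2
refcount at 2 (size 2, align 2) → ends 4
uid at 4 (size 4, align 2) → ends 8
prio at 8 (size 2, align 2) → ends 10
gid at 10 (size 12, align 2) → ends 22
rss at 22 (size 1, align 1) → ends 23
pad 1 to align 2 for lock
lock at 24 (size 4, align 2) → ends 28
start_time at 28 (size 2, align 2) → ends 30
pid at 30 (size 2, align 2) → ends 32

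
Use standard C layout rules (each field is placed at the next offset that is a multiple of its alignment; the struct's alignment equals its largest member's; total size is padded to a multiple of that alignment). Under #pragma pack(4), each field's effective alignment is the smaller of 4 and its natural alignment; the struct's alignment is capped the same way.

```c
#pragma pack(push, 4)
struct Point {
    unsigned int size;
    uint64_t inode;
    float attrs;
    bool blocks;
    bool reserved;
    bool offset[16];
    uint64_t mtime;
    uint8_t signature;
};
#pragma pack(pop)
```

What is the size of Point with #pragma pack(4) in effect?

48

@0: size [4B, align 4] → 4
@4: inode [8B, align 4] → 12
@12: attrs [4B, align 4] → 16
@16: blocks [1B, align 1] → 17
@17: reserved [1B, align 1] → 18
@18: offset [16B, align 1] → 34
+2 pad (align 4)
@36: mtime [8B, align 4] → 44
@44: signature [1B, align 1] → 45
+3 tail pad (align 4)
size 48, align 4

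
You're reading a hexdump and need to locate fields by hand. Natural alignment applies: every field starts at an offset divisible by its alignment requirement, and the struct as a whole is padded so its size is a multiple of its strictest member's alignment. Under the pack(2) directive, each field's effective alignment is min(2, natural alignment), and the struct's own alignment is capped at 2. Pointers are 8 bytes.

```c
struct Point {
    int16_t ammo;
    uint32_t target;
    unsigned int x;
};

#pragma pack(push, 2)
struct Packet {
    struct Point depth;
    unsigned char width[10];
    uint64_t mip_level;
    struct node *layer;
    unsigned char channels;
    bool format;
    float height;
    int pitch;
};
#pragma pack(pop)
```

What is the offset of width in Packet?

Point: @0: ammo [2B, align 2] → 2; +2 pad (align 4); @4: target [4B, align 4] → 8; @8: x [4B, align 4] → 12; size 12, align 4
@0: depth [12B, align 2] → 12
@12: width [10B, align 1] → 22

12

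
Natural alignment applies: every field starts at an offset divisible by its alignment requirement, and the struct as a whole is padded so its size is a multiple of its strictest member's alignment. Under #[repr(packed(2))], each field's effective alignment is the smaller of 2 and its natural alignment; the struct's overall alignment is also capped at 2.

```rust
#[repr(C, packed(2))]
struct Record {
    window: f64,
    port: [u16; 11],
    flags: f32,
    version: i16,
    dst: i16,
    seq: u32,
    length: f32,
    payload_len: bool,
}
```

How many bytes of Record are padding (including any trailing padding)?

window at 0 (size 8, align 2) → ends 8
port at 8 (size 22, align 2) → ends 30
flags at 30 (size 4, align 2) → ends 34
version at 34 (size 2, align 2) → ends 36
dst at 36 (size 2, align 2) → ends 38
seq at 38 (size 4, align 2) → ends 42
length at 42 (size 4, align 2) → ends 46
payload_len at 46 (size 1, align 1) → ends 47
tail pad 1 to reach multiple of 2
total 48 bytes, alignment 2
data bytes 47, size 48 → padding 1

1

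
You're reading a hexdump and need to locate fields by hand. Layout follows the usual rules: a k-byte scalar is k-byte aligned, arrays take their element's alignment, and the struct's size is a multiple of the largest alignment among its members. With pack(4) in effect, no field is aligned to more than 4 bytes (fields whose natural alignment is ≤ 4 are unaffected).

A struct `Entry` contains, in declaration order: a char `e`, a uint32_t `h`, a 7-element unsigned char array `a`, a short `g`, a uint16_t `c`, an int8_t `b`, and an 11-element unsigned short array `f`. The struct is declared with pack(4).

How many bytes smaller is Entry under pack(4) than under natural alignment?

natural layout:
  @0: e [1B, align 1] → 1
  +3 pad (align 4)
  @4: h [4B, align 4] → 8
  @8: a [7B, align 1] → 15
  +1 pad (align 2)
  @16: g [2B, align 2] → 18
  @18: c [2B, align 2] → 20
  @20: b [1B, align 1] → 21
  +1 pad (align 2)
  @22: f [22B, align 2] → 44
  size 44, align 4
packed(4) layout:
  @0: e [1B, align 1] → 1
  +3 pad (align 4)
  @4: h [4B, align 4] → 8
  @8: a [7B, align 1] → 15
  +1 pad (align 2)
  @16: g [2B, align 2] → 18
  @18: c [2B, align 2] → 20
  @20: b [1B, align 1] → 21
  +1 pad (align 2)
  @22: f [22B, align 2] → 44
  size 44, align 4
44 − 44 = 0

0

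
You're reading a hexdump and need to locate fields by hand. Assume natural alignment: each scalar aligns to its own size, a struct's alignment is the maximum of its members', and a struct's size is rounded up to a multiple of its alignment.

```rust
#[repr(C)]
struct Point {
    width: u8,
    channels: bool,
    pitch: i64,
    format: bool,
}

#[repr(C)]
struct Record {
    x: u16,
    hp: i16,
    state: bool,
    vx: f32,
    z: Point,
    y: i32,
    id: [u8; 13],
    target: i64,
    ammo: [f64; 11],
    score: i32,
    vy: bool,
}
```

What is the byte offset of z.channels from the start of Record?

17

Point: 0..1  width  (1B, 1-aligned); 1..2  channels  (1B, 1-aligned); 2..8  -- padding (6B); 8..16  pitch  (8B, 8-aligned); 16..17  format  (1B, 1-aligned); 17..24  -- tail padding (7B); sizeof = 24, alignof = 8
0..2  x  (2B, 2-aligned)
2..4  hp  (2B, 2-aligned)
4..5  state  (1B, 1-aligned)
5..8  -- padding (3B)
8..12  vx  (4B, 4-aligned)
12..16  -- padding (4B)
16..40  z  (24B, 8-aligned)
within Point: channels at 1
16 + 1 = 17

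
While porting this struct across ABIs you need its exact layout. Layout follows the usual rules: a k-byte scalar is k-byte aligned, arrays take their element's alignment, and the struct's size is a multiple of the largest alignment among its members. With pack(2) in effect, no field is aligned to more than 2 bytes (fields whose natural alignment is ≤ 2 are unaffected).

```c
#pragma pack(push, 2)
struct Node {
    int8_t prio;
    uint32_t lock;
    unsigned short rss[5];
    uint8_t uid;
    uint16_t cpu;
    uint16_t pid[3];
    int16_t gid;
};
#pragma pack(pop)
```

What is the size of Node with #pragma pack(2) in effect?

0..1  prio  (1B, 1-aligned)
1..2  -- padding (1B)
2..6  lock  (4B, 2-aligned)
6..16  rss  (10B, 2-aligned)
16..17  uid  (1B, 1-aligned)
17..18  -- padding (1B)
18..20  cpu  (2B, 2-aligned)
20..26  pid  (6B, 2-aligned)
26..28  gid  (2B, 2-aligned)
sizeof = 28, alignof = 2

28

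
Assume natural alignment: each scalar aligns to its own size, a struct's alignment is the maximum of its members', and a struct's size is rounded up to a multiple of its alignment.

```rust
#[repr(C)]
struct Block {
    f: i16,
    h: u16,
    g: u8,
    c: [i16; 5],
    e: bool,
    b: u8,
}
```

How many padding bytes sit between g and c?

1

0..2  f  (2B, 2-aligned)
2..4  h  (2B, 2-aligned)
4..5  g  (1B, 1-aligned)
5..6  -- padding (1B)
6..16  c  (10B, 2-aligned)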